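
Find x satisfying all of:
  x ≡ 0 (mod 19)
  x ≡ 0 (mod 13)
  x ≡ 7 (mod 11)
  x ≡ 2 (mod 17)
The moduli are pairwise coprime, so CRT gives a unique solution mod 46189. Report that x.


Product of moduli M = 19 · 13 · 11 · 17 = 46189.
Merge one congruence at a time:
  Start: x ≡ 0 (mod 19).
  Combine with x ≡ 0 (mod 13); new modulus lcm = 247.
    Write x = 0 + 19·t and substitute into x ≡ 0 (mod 13): 19·t ≡ 0 − 0 = 0 (mod 13).
    Reduce coefficients mod 13: 6·t ≡ 0 (mod 13).
    The inverse of 6 mod 13 is 11 (since 6·11 = 66 = 5·13 + 1), so t ≡ 11·0 = 0 ≡ 0 (mod 13).
    Then x = 0 + 19·0 = 0, valid modulo lcm(19, 13) = 247: x ≡ 0 (mod 247).
  Combine with x ≡ 7 (mod 11); new modulus lcm = 2717.
    Write x = 0 + 247·t and substitute into x ≡ 7 (mod 11): 247·t ≡ 7 − 0 = 7 (mod 11).
    Reduce coefficients mod 11: 5·t ≡ 7 (mod 11).
    The inverse of 5 mod 11 is 9 (since 5·9 = 45 = 4·11 + 1), so t ≡ 9·7 = 63 ≡ 8 (mod 11).
    Then x = 0 + 247·8 = 1976, valid modulo lcm(247, 11) = 2717: x ≡ 1976 (mod 2717).
  Combine with x ≡ 2 (mod 17); new modulus lcm = 46189.
    Write x = 1976 + 2717·t and substitute into x ≡ 2 (mod 17): 2717·t ≡ 2 − 1976 = -1974 (mod 17).
    Reduce coefficients mod 17: 14·t ≡ 15 (mod 17).
    The inverse of 14 mod 17 is 11 (since 14·11 = 154 = 9·17 + 1), so t ≡ 11·15 = 165 ≡ 12 (mod 17).
    Then x = 1976 + 2717·12 = 34580, valid modulo lcm(2717, 17) = 46189: x ≡ 34580 (mod 46189).
Verify against each original: 34580 mod 19 = 0, 34580 mod 13 = 0, 34580 mod 11 = 7, 34580 mod 17 = 2.

x ≡ 34580 (mod 46189).


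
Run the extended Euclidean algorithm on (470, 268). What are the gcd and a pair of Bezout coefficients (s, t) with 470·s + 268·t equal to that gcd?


Euclidean algorithm on (470, 268) — divide until remainder is 0:
  470 = 1 · 268 + 202
  268 = 1 · 202 + 66
  202 = 3 · 66 + 4
  66 = 16 · 4 + 2
  4 = 2 · 2 + 0
gcd(470, 268) = 2.
Track Bezout coefficients alongside the remainders: start with r₀ = 470 = a·1 + b·0 (s = 1, t = 0) and r₁ = 268 = a·0 + b·1 (s = 0, t = 1); each new remainder r_{k+1} = r_{k-1} − q_k·r_k inherits s_{k+1} = s_{k-1} − q_k·s_k, t_{k+1} = t_{k-1} − q_k·t_k, so r_k = a·s_k + b·t_k at every step:
  q = 1: r = 202, s = 1 − 1·0 = 1, t = 0 − 1·1 = -1  (check: 470·1 + 268·(-1) = 202)
  q = 1: r = 66, s = 0 − 1·1 = -1, t = 1 − 1·(-1) = 2  (check: 470·(-1) + 268·2 = 66)
  q = 3: r = 4, s = 1 − 3·(-1) = 4, t = -1 − 3·2 = -7  (check: 470·4 + 268·(-7) = 4)
  q = 16: r = 2, s = -1 − 16·4 = -65, t = 2 − 16·(-7) = 114  (check: 470·(-65) + 268·114 = 2)
The row with r = 2 (the gcd) gives the Bezout coefficients s = -65, t = 114.
Result: 470 · (-65) + 268 · (114) = 2.

gcd(470, 268) = 2; s = -65, t = 114 (check: 470·(-65) + 268·114 = 2).


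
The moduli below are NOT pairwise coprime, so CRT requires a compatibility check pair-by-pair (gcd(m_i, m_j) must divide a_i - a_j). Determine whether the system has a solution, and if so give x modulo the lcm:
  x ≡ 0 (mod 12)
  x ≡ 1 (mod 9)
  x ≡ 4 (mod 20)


Moduli 12, 9, 20 are not pairwise coprime, so CRT works modulo lcm(m_i) when all pairwise compatibility conditions hold.
Pairwise compatibility: gcd(m_i, m_j) must divide a_i - a_j for every pair.
Merge one congruence at a time:
  Start: x ≡ 0 (mod 12).
  Combine with x ≡ 1 (mod 9): gcd(12, 9) = 3, and 1 - 0 = 1 is NOT divisible by 3.
    ⇒ system is inconsistent (no integer solution).

No solution (the system is inconsistent).


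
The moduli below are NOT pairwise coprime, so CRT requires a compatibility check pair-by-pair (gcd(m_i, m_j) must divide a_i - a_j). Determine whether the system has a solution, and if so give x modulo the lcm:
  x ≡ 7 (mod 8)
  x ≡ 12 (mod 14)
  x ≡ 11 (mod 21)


Moduli 8, 14, 21 are not pairwise coprime, so CRT works modulo lcm(m_i) when all pairwise compatibility conditions hold.
Pairwise compatibility: gcd(m_i, m_j) must divide a_i - a_j for every pair.
Merge one congruence at a time:
  Start: x ≡ 7 (mod 8).
  Combine with x ≡ 12 (mod 14): gcd(8, 14) = 2, and 12 - 7 = 5 is NOT divisible by 2.
    ⇒ system is inconsistent (no integer solution).

No solution (the system is inconsistent).


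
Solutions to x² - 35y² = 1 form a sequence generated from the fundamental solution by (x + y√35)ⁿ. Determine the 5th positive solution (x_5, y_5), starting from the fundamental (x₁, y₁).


Step 1: Find the fundamental solution (x₁, y₁) of x² - 35y² = 1.
  Expand √35 as a continued fraction. a₀ = ⌊√35⌋ = 5; iterate m_{k+1} = d_k·a_k − m_k, d_{k+1} = (35 − m_{k+1}²)/d_k, a_{k+1} = ⌊(a₀ + m_{k+1})/d_{k+1}⌋ (starting m₀ = 0, d₀ = 1), with convergents p_k = a_k·p_{k-1} + p_{k-2}, q_k = a_k·q_{k-1} + q_{k-2} (p₋₁ = 1, q₋₁ = 0):
  k = 0: a₀ = 5; p₀/q₀ = 5/1; p₀² − 35·q₀² = 25 − 35 = -10.
  k = 1: m = 5, d = 10, a = ⌊(5 + 5)/10⌋ = 1; p/q = (1·5 + 1)/(1·1 + 0) = 6/1; p² − 35·q² = 36 − 35 = 1.
  The first convergent with p² − 35·q² = 1 gives the fundamental solution (x₁, y₁) = (6, 1).
Step 2: Apply the recurrence (x_{n+1}, y_{n+1}) = (x₁x_n + 35y₁y_n, x₁y_n + y₁x_n) repeatedly.
  From (x_1, y_1) = (6, 1): x_2 = 6·6 + 35·1·1 = 71; y_2 = 6·1 + 1·6 = 12.
  From (x_2, y_2) = (71, 12): x_3 = 6·71 + 35·1·12 = 846; y_3 = 6·12 + 1·71 = 143.
  From (x_3, y_3) = (846, 143): x_4 = 6·846 + 35·1·143 = 10081; y_4 = 6·143 + 1·846 = 1704.
  From (x_4, y_4) = (10081, 1704): x_5 = 6·10081 + 35·1·1704 = 120126; y_5 = 6·1704 + 1·10081 = 20305.
Step 3: Verify x_5² - 35·y_5² = 14430255876 - 14430255875 = 1 (should be 1). ✓

(x_1, y_1) = (6, 1); (x_5, y_5) = (120126, 20305).


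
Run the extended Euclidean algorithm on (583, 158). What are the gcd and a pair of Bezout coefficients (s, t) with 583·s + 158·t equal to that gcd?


Euclidean algorithm on (583, 158) — divide until remainder is 0:
  583 = 3 · 158 + 109
  158 = 1 · 109 + 49
  109 = 2 · 49 + 11
  49 = 4 · 11 + 5
  11 = 2 · 5 + 1
  5 = 5 · 1 + 0
gcd(583, 158) = 1.
Track Bezout coefficients alongside the remainders: start with r₀ = 583 = a·1 + b·0 (s = 1, t = 0) and r₁ = 158 = a·0 + b·1 (s = 0, t = 1); each new remainder r_{k+1} = r_{k-1} − q_k·r_k inherits s_{k+1} = s_{k-1} − q_k·s_k, t_{k+1} = t_{k-1} − q_k·t_k, so r_k = a·s_k + b·t_k at every step:
  q = 3: r = 109, s = 1 − 3·0 = 1, t = 0 − 3·1 = -3  (check: 583·1 + 158·(-3) = 109)
  q = 1: r = 49, s = 0 − 1·1 = -1, t = 1 − 1·(-3) = 4  (check: 583·(-1) + 158·4 = 49)
  q = 2: r = 11, s = 1 − 2·(-1) = 3, t = -3 − 2·4 = -11  (check: 583·3 + 158·(-11) = 11)
  q = 4: r = 5, s = -1 − 4·3 = -13, t = 4 − 4·(-11) = 48  (check: 583·(-13) + 158·48 = 5)
  q = 2: r = 1, s = 3 − 2·(-13) = 29, t = -11 − 2·48 = -107  (check: 583·29 + 158·(-107) = 1)
The row with r = 1 (the gcd) gives the Bezout coefficients s = 29, t = -107.
Result: 583 · (29) + 158 · (-107) = 1.

gcd(583, 158) = 1; s = 29, t = -107 (check: 583·29 + 158·(-107) = 1).


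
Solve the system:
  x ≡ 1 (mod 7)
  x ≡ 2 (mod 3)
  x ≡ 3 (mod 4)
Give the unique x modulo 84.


Moduli 7, 3, 4 are pairwise coprime; by CRT there is a unique solution modulo M = 7 · 3 · 4 = 84.
Solve pairwise, accumulating the modulus:
  Start with x ≡ 1 (mod 7).
  Combine with x ≡ 2 (mod 3): since gcd(7, 3) = 1, we get a unique residue mod 21.
    Write x = 1 + 7·t and substitute into x ≡ 2 (mod 3): 7·t ≡ 2 − 1 = 1 (mod 3).
    Reduce coefficients mod 3: 1·t ≡ 1 (mod 3).
    So t ≡ 1 (mod 3).
    Then x = 1 + 7·1 = 8, valid modulo lcm(7, 3) = 21: x ≡ 8 (mod 21).
  Combine with x ≡ 3 (mod 4): since gcd(21, 4) = 1, we get a unique residue mod 84.
    Write x = 8 + 21·t and substitute into x ≡ 3 (mod 4): 21·t ≡ 3 − 8 = -5 (mod 4).
    Reduce coefficients mod 4: 1·t ≡ 3 (mod 4).
    So t ≡ 3 (mod 4).
    Then x = 8 + 21·3 = 71, valid modulo lcm(21, 4) = 84: x ≡ 71 (mod 84).
Verify: 71 mod 7 = 1 ✓, 71 mod 3 = 2 ✓, 71 mod 4 = 3 ✓.

x ≡ 71 (mod 84).


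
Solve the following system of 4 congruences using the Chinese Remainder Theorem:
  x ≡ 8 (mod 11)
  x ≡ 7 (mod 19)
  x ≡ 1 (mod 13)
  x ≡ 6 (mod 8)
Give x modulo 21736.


Product of moduli M = 11 · 19 · 13 · 8 = 21736.
Merge one congruence at a time:
  Start: x ≡ 8 (mod 11).
  Combine with x ≡ 7 (mod 19); new modulus lcm = 209.
    Write x = 8 + 11·t and substitute into x ≡ 7 (mod 19): 11·t ≡ 7 − 8 = -1 (mod 19).
    Reduce coefficients mod 19: 11·t ≡ 18 (mod 19).
    The inverse of 11 mod 19 is 7 (since 11·7 = 77 = 4·19 + 1), so t ≡ 7·18 = 126 ≡ 12 (mod 19).
    Then x = 8 + 11·12 = 140, valid modulo lcm(11, 19) = 209: x ≡ 140 (mod 209).
  Combine with x ≡ 1 (mod 13); new modulus lcm = 2717.
    Write x = 140 + 209·t and substitute into x ≡ 1 (mod 13): 209·t ≡ 1 − 140 = -139 (mod 13).
    Reduce coefficients mod 13: 1·t ≡ 4 (mod 13).
    So t ≡ 4 (mod 13).
    Then x = 140 + 209·4 = 976, valid modulo lcm(209, 13) = 2717: x ≡ 976 (mod 2717).
  Combine with x ≡ 6 (mod 8); new modulus lcm = 21736.
    Write x = 976 + 2717·t and substitute into x ≡ 6 (mod 8): 2717·t ≡ 6 − 976 = -970 (mod 8).
    Reduce coefficients mod 8: 5·t ≡ 6 (mod 8).
    The inverse of 5 mod 8 is 5 (since 5·5 = 25 = 3·8 + 1), so t ≡ 5·6 = 30 ≡ 6 (mod 8).
    Then x = 976 + 2717·6 = 17278, valid modulo lcm(2717, 8) = 21736: x ≡ 17278 (mod 21736).
Verify against each original: 17278 mod 11 = 8, 17278 mod 19 = 7, 17278 mod 13 = 1, 17278 mod 8 = 6.

x ≡ 17278 (mod 21736).


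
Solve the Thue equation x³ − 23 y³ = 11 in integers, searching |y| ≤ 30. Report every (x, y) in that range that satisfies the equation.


The equation is x³ - 23y³ = 11. For fixed y, x³ = 23·y³ + 11, so a solution requires the RHS to be a perfect cube.
Strategy: iterate y from -30 to 30, compute RHS = 23·y³ + 11, and check whether it is a (positive or negative) perfect cube.
Check small values of y:
  y = 0: RHS = 11 is not a perfect cube.
  y = 1: RHS = 34 is not a perfect cube.
  y = -1: RHS = -12 is not a perfect cube.
  y = 2: RHS = 195 is not a perfect cube.
  y = -2: RHS = -173 is not a perfect cube.
  y = 3: RHS = 632 is not a perfect cube.
  y = -3: RHS = -610 is not a perfect cube.
Continuing the search up to |y| = 30 finds no solutions either.
No (x, y) in the scanned range satisfies the equation.

No integer solutions with |y| ≤ 30.


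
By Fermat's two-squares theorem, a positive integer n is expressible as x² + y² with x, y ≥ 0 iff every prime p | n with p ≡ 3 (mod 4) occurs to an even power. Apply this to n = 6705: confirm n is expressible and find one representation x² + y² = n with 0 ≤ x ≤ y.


Step 1: Factor n = 6705 = 3^2 · 5 · 149.
Step 2: Check the mod-4 condition on each prime factor: 3 ≡ 3 (mod 4), exponent 2 (must be even); 5 ≡ 1 (mod 4), exponent 1; 149 ≡ 1 (mod 4), exponent 1.
All primes ≡ 3 (mod 4) appear to even exponent (or don't appear), so by the two-squares theorem n IS expressible as a sum of two squares.
Step 3: Build a representation. Group n = k² · m with k = 3 and m = 5 · 149 = 745 (a product of primes ≡ 1 (mod 4)); a representation of m scales to one of n via (k·x)² + (k·y)² = k²(x² + y²). Each prime p ≡ 1 (mod 4) is itself a sum of two squares; find a² by testing p − a² for a perfect square:
  5: 5 − 1² = 4 = 2² ⇒ 5 = 1² + 2².
  149: 149 − 1² = 148, 149 − 2² = 145, 149 − 3² = 140, 149 − 4² = 133, 149 − 5² = 124, 149 − 6² = 113, 149 − 7² = 100 = 10² ⇒ 149 = 7² + 10².
  Combine using the Brahmagupta–Fibonacci identity (a² + b²)(c² + d²) = (ac − bd)² + (ad + bc)² = (ac + bd)² + (ad − bc)²:
  5 · 149 = 745: from (1² + 2²)(7² + 10²), take (1·7 − 2·10, 1·10 + 2·7) = (7 − 20, 10 + 14) = (-13, 24); dropping signs (only squares matter) gives (13, 24); check 13² + 24² = 169 + 576 = 745 ✓.
  Scale by k = 3: (3·13, 3·24) = (39, 72).
Step 4: Order so x ≤ y and verify: 39² + 72² = 1521 + 5184 = 6705 = n. ✓

n = 6705 = 39² + 72² (one valid representation with x ≤ y).


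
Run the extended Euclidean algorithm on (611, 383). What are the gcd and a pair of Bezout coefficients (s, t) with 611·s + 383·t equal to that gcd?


Euclidean algorithm on (611, 383) — divide until remainder is 0:
  611 = 1 · 383 + 228
  383 = 1 · 228 + 155
  228 = 1 · 155 + 73
  155 = 2 · 73 + 9
  73 = 8 · 9 + 1
  9 = 9 · 1 + 0
gcd(611, 383) = 1.
Track Bezout coefficients alongside the remainders: start with r₀ = 611 = a·1 + b·0 (s = 1, t = 0) and r₁ = 383 = a·0 + b·1 (s = 0, t = 1); each new remainder r_{k+1} = r_{k-1} − q_k·r_k inherits s_{k+1} = s_{k-1} − q_k·s_k, t_{k+1} = t_{k-1} − q_k·t_k, so r_k = a·s_k + b·t_k at every step:
  q = 1: r = 228, s = 1 − 1·0 = 1, t = 0 − 1·1 = -1  (check: 611·1 + 383·(-1) = 228)
  q = 1: r = 155, s = 0 − 1·1 = -1, t = 1 − 1·(-1) = 2  (check: 611·(-1) + 383·2 = 155)
  q = 1: r = 73, s = 1 − 1·(-1) = 2, t = -1 − 1·2 = -3  (check: 611·2 + 383·(-3) = 73)
  q = 2: r = 9, s = -1 − 2·2 = -5, t = 2 − 2·(-3) = 8  (check: 611·(-5) + 383·8 = 9)
  q = 8: r = 1, s = 2 − 8·(-5) = 42, t = -3 − 8·8 = -67  (check: 611·42 + 383·(-67) = 1)
The row with r = 1 (the gcd) gives the Bezout coefficients s = 42, t = -67.
Result: 611 · (42) + 383 · (-67) = 1.

gcd(611, 383) = 1; s = 42, t = -67 (check: 611·42 + 383·(-67) = 1).


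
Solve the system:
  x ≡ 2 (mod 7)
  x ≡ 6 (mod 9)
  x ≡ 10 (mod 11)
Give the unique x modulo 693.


Moduli 7, 9, 11 are pairwise coprime; by CRT there is a unique solution modulo M = 7 · 9 · 11 = 693.
Solve pairwise, accumulating the modulus:
  Start with x ≡ 2 (mod 7).
  Combine with x ≡ 6 (mod 9): since gcd(7, 9) = 1, we get a unique residue mod 63.
    Write x = 2 + 7·t and substitute into x ≡ 6 (mod 9): 7·t ≡ 6 − 2 = 4 (mod 9).
    The inverse of 7 mod 9 is 4 (since 7·4 = 28 = 3·9 + 1), so t ≡ 4·4 = 16 ≡ 7 (mod 9).
    Then x = 2 + 7·7 = 51, valid modulo lcm(7, 9) = 63: x ≡ 51 (mod 63).
  Combine with x ≡ 10 (mod 11): since gcd(63, 11) = 1, we get a unique residue mod 693.
    Write x = 51 + 63·t and substitute into x ≡ 10 (mod 11): 63·t ≡ 10 − 51 = -41 (mod 11).
    Reduce coefficients mod 11: 8·t ≡ 3 (mod 11).
    The inverse of 8 mod 11 is 7 (since 8·7 = 56 = 5·11 + 1), so t ≡ 7·3 = 21 ≡ 10 (mod 11).
    Then x = 51 + 63·10 = 681, valid modulo lcm(63, 11) = 693: x ≡ 681 (mod 693).
Verify: 681 mod 7 = 2 ✓, 681 mod 9 = 6 ✓, 681 mod 11 = 10 ✓.

x ≡ 681 (mod 693).


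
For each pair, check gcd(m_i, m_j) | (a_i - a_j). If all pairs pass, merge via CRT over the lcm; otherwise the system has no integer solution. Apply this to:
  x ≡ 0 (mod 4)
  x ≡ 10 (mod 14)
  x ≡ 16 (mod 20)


Moduli 4, 14, 20 are not pairwise coprime, so CRT works modulo lcm(m_i) when all pairwise compatibility conditions hold.
Pairwise compatibility: gcd(m_i, m_j) must divide a_i - a_j for every pair.
Merge one congruence at a time:
  Start: x ≡ 0 (mod 4).
  Combine with x ≡ 10 (mod 14): gcd(4, 14) = 2; 10 - 0 = 10, which IS divisible by 2, so compatible.
    Write x = 0 + 4·t and substitute into x ≡ 10 (mod 14): 4·t ≡ 10 − 0 = 10 (mod 14).
    Divide the congruence (and modulus) by g = 2: 2·t ≡ 5 (mod 7).
    The inverse of 2 mod 7 is 4 (since 2·4 = 8 = 1·7 + 1), so t ≡ 4·5 = 20 ≡ 6 (mod 7).
    Then x = 0 + 4·6 = 24, valid modulo lcm(4, 14) = 28: x ≡ 24 (mod 28).
  Combine with x ≡ 16 (mod 20): gcd(28, 20) = 4; 16 - 24 = -8, which IS divisible by 4, so compatible.
    Write x = 24 + 28·t and substitute into x ≡ 16 (mod 20): 28·t ≡ 16 − 24 = -8 (mod 20).
    Divide the congruence (and modulus) by g = 4: 7·t ≡ -2 (mod 5).
    Reduce coefficients mod 5: 2·t ≡ 3 (mod 5).
    The inverse of 2 mod 5 is 3 (since 2·3 = 6 = 1·5 + 1), so t ≡ 3·3 = 9 ≡ 4 (mod 5).
    Then x = 24 + 28·4 = 136, valid modulo lcm(28, 20) = 140: x ≡ 136 (mod 140).
Verify: 136 mod 4 = 0, 136 mod 14 = 10, 136 mod 20 = 16.

x ≡ 136 (mod 140).


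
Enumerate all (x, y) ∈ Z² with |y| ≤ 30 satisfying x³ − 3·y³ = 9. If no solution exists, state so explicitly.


The equation is x³ - 3y³ = 9. For fixed y, x³ = 3·y³ + 9, so a solution requires the RHS to be a perfect cube.
Strategy: iterate y from -30 to 30, compute RHS = 3·y³ + 9, and check whether it is a (positive or negative) perfect cube.
Check small values of y:
  y = 0: RHS = 9 is not a perfect cube.
  y = 1: RHS = 12 is not a perfect cube.
  y = -1: RHS = 6 is not a perfect cube.
  y = 2: RHS = 33 is not a perfect cube.
  y = -2: RHS = -15 is not a perfect cube.
  y = 3: RHS = 90 is not a perfect cube.
  y = -3: RHS = -72 is not a perfect cube.
Continuing the search up to |y| = 30 finds no solutions either.
No (x, y) in the scanned range satisfies the equation.

No integer solutions with |y| ≤ 30.


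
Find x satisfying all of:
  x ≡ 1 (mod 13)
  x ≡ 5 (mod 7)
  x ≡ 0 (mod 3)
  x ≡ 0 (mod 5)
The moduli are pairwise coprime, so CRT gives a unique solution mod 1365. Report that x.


Product of moduli M = 13 · 7 · 3 · 5 = 1365.
Merge one congruence at a time:
  Start: x ≡ 1 (mod 13).
  Combine with x ≡ 5 (mod 7); new modulus lcm = 91.
    Write x = 1 + 13·t and substitute into x ≡ 5 (mod 7): 13·t ≡ 5 − 1 = 4 (mod 7).
    Reduce coefficients mod 7: 6·t ≡ 4 (mod 7).
    The inverse of 6 mod 7 is 6 (since 6·6 = 36 = 5·7 + 1), so t ≡ 6·4 = 24 ≡ 3 (mod 7).
    Then x = 1 + 13·3 = 40, valid modulo lcm(13, 7) = 91: x ≡ 40 (mod 91).
  Combine with x ≡ 0 (mod 3); new modulus lcm = 273.
    Write x = 40 + 91·t and substitute into x ≡ 0 (mod 3): 91·t ≡ 0 − 40 = -40 (mod 3).
    Reduce coefficients mod 3: 1·t ≡ 2 (mod 3).
    So t ≡ 2 (mod 3).
    Then x = 40 + 91·2 = 222, valid modulo lcm(91, 3) = 273: x ≡ 222 (mod 273).
  Combine with x ≡ 0 (mod 5); new modulus lcm = 1365.
    Write x = 222 + 273·t and substitute into x ≡ 0 (mod 5): 273·t ≡ 0 − 222 = -222 (mod 5).
    Reduce coefficients mod 5: 3·t ≡ 3 (mod 5).
    The inverse of 3 mod 5 is 2 (since 3·2 = 6 = 1·5 + 1), so t ≡ 2·3 = 6 ≡ 1 (mod 5).
    Then x = 222 + 273·1 = 495, valid modulo lcm(273, 5) = 1365: x ≡ 495 (mod 1365).
Verify against each original: 495 mod 13 = 1, 495 mod 7 = 5, 495 mod 3 = 0, 495 mod 5 = 0.

x ≡ 495 (mod 1365).


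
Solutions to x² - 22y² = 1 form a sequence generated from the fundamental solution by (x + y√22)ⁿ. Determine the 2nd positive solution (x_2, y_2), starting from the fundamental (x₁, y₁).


Step 1: Find the fundamental solution (x₁, y₁) of x² - 22y² = 1.
  Expand √22 as a continued fraction. a₀ = ⌊√22⌋ = 4; iterate m_{k+1} = d_k·a_k − m_k, d_{k+1} = (22 − m_{k+1}²)/d_k, a_{k+1} = ⌊(a₀ + m_{k+1})/d_{k+1}⌋ (starting m₀ = 0, d₀ = 1), with convergents p_k = a_k·p_{k-1} + p_{k-2}, q_k = a_k·q_{k-1} + q_{k-2} (p₋₁ = 1, q₋₁ = 0):
  k = 0: a₀ = 4; p₀/q₀ = 4/1; p₀² − 22·q₀² = 16 − 22 = -6.
  k = 1: m = 4, d = 6, a = ⌊(4 + 4)/6⌋ = 1; p/q = (1·4 + 1)/(1·1 + 0) = 5/1; p² − 22·q² = 25 − 22 = 3.
  k = 2: m = 2, d = 3, a = ⌊(4 + 2)/3⌋ = 2; p/q = (2·5 + 4)/(2·1 + 1) = 14/3; p² − 22·q² = 196 − 198 = -2.
  k = 3: m = 4, d = 2, a = ⌊(4 + 4)/2⌋ = 4; p/q = (4·14 + 5)/(4·3 + 1) = 61/13; p² − 22·q² = 3721 − 3718 = 3.
  k = 4: m = 4, d = 3, a = ⌊(4 + 4)/3⌋ = 2; p/q = (2·61 + 14)/(2·13 + 3) = 136/29; p² − 22·q² = 18496 − 18502 = -6.
  k = 5: m = 2, d = 6, a = ⌊(4 + 2)/6⌋ = 1; p/q = (1·136 + 61)/(1·29 + 13) = 197/42; p² − 22·q² = 38809 − 38808 = 1.
  The first convergent with p² − 22·q² = 1 gives the fundamental solution (x₁, y₁) = (197, 42).
Step 2: Apply the recurrence (x_{n+1}, y_{n+1}) = (x₁x_n + 22y₁y_n, x₁y_n + y₁x_n) repeatedly.
  From (x_1, y_1) = (197, 42): x_2 = 197·197 + 22·42·42 = 77617; y_2 = 197·42 + 42·197 = 16548.
Step 3: Verify x_2² - 22·y_2² = 6024398689 - 6024398688 = 1 (should be 1). ✓

(x_1, y_1) = (197, 42); (x_2, y_2) = (77617, 16548).


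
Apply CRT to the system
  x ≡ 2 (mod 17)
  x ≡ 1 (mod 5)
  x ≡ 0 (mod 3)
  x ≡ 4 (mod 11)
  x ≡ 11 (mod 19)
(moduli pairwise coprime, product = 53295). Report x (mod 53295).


Product of moduli M = 17 · 5 · 3 · 11 · 19 = 53295.
Merge one congruence at a time:
  Start: x ≡ 2 (mod 17).
  Combine with x ≡ 1 (mod 5); new modulus lcm = 85.
    Write x = 2 + 17·t and substitute into x ≡ 1 (mod 5): 17·t ≡ 1 − 2 = -1 (mod 5).
    Reduce coefficients mod 5: 2·t ≡ 4 (mod 5).
    The inverse of 2 mod 5 is 3 (since 2·3 = 6 = 1·5 + 1), so t ≡ 3·4 = 12 ≡ 2 (mod 5).
    Then x = 2 + 17·2 = 36, valid modulo lcm(17, 5) = 85: x ≡ 36 (mod 85).
  Combine with x ≡ 0 (mod 3); new modulus lcm = 255.
    Write x = 36 + 85·t and substitute into x ≡ 0 (mod 3): 85·t ≡ 0 − 36 = -36 (mod 3).
    Reduce coefficients mod 3: 1·t ≡ 0 (mod 3).
    So t ≡ 0 (mod 3).
    Then x = 36 + 85·0 = 36, valid modulo lcm(85, 3) = 255: x ≡ 36 (mod 255).
  Combine with x ≡ 4 (mod 11); new modulus lcm = 2805.
    Write x = 36 + 255·t and substitute into x ≡ 4 (mod 11): 255·t ≡ 4 − 36 = -32 (mod 11).
    Reduce coefficients mod 11: 2·t ≡ 1 (mod 11).
    The inverse of 2 mod 11 is 6 (since 2·6 = 12 = 1·11 + 1), so t ≡ 6·1 = 6 ≡ 6 (mod 11).
    Then x = 36 + 255·6 = 1566, valid modulo lcm(255, 11) = 2805: x ≡ 1566 (mod 2805).
  Combine with x ≡ 11 (mod 19); new modulus lcm = 53295.
    Write x = 1566 + 2805·t and substitute into x ≡ 11 (mod 19): 2805·t ≡ 11 − 1566 = -1555 (mod 19).
    Reduce coefficients mod 19: 12·t ≡ 3 (mod 19).
    The inverse of 12 mod 19 is 8 (since 12·8 = 96 = 5·19 + 1), so t ≡ 8·3 = 24 ≡ 5 (mod 19).
    Then x = 1566 + 2805·5 = 15591, valid modulo lcm(2805, 19) = 53295: x ≡ 15591 (mod 53295).
Verify against each original: 15591 mod 17 = 2, 15591 mod 5 = 1, 15591 mod 3 = 0, 15591 mod 11 = 4, 15591 mod 19 = 11.

x ≡ 15591 (mod 53295).


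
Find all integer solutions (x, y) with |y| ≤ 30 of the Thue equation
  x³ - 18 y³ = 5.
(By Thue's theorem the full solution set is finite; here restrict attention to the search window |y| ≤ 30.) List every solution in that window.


The equation is x³ - 18y³ = 5. For fixed y, x³ = 18·y³ + 5, so a solution requires the RHS to be a perfect cube.
Strategy: iterate y from -30 to 30, compute RHS = 18·y³ + 5, and check whether it is a (positive or negative) perfect cube.
Check small values of y:
  y = 0: RHS = 5 is not a perfect cube.
  y = 1: RHS = 23 is not a perfect cube.
  y = -1: RHS = -13 is not a perfect cube.
  y = 2: RHS = 149 is not a perfect cube.
  y = -2: RHS = -139 is not a perfect cube.
  y = 3: RHS = 491 is not a perfect cube.
  y = -3: RHS = -481 is not a perfect cube.
Continuing the search up to |y| = 30 finds no solutions either.
No (x, y) in the scanned range satisfies the equation.

No integer solutions with |y| ≤ 30.


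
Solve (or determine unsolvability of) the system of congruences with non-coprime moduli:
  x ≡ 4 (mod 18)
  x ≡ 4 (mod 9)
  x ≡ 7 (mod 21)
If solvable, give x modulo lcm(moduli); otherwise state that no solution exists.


Moduli 18, 9, 21 are not pairwise coprime, so CRT works modulo lcm(m_i) when all pairwise compatibility conditions hold.
Pairwise compatibility: gcd(m_i, m_j) must divide a_i - a_j for every pair.
Merge one congruence at a time:
  Start: x ≡ 4 (mod 18).
  Combine with x ≡ 4 (mod 9): gcd(18, 9) = 9; 4 - 4 = 0, which IS divisible by 9, so compatible.
    Write x = 4 + 18·t and substitute into x ≡ 4 (mod 9): 18·t ≡ 4 − 4 = 0 (mod 9).
    Divide the congruence (and modulus) by g = 9: 2·t ≡ 0 (mod 1).
    Modulo 1 every t works; take t = 0.
    Then x = 4 + 18·0 = 4, valid modulo lcm(18, 9) = 18: x ≡ 4 (mod 18).
  Combine with x ≡ 7 (mod 21): gcd(18, 21) = 3; 7 - 4 = 3, which IS divisible by 3, so compatible.
    Write x = 4 + 18·t and substitute into x ≡ 7 (mod 21): 18·t ≡ 7 − 4 = 3 (mod 21).
    Divide the congruence (and modulus) by g = 3: 6·t ≡ 1 (mod 7).
    The inverse of 6 mod 7 is 6 (since 6·6 = 36 = 5·7 + 1), so t ≡ 6·1 = 6 ≡ 6 (mod 7).
    Then x = 4 + 18·6 = 112, valid modulo lcm(18, 21) = 126: x ≡ 112 (mod 126).
Verify: 112 mod 18 = 4, 112 mod 9 = 4, 112 mod 21 = 7.

x ≡ 112 (mod 126).


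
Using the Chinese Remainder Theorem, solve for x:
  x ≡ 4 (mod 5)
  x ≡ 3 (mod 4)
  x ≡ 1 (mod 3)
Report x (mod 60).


Moduli 5, 4, 3 are pairwise coprime; by CRT there is a unique solution modulo M = 5 · 4 · 3 = 60.
Solve pairwise, accumulating the modulus:
  Start with x ≡ 4 (mod 5).
  Combine with x ≡ 3 (mod 4): since gcd(5, 4) = 1, we get a unique residue mod 20.
    Write x = 4 + 5·t and substitute into x ≡ 3 (mod 4): 5·t ≡ 3 − 4 = -1 (mod 4).
    Reduce coefficients mod 4: 1·t ≡ 3 (mod 4).
    So t ≡ 3 (mod 4).
    Then x = 4 + 5·3 = 19, valid modulo lcm(5, 4) = 20: x ≡ 19 (mod 20).
  Combine with x ≡ 1 (mod 3): since gcd(20, 3) = 1, we get a unique residue mod 60.
    Write x = 19 + 20·t and substitute into x ≡ 1 (mod 3): 20·t ≡ 1 − 19 = -18 (mod 3).
    Reduce coefficients mod 3: 2·t ≡ 0 (mod 3).
    The inverse of 2 mod 3 is 2 (since 2·2 = 4 = 1·3 + 1), so t ≡ 2·0 = 0 ≡ 0 (mod 3).
    Then x = 19 + 20·0 = 19, valid modulo lcm(20, 3) = 60: x ≡ 19 (mod 60).
Verify: 19 mod 5 = 4 ✓, 19 mod 4 = 3 ✓, 19 mod 3 = 1 ✓.

x ≡ 19 (mod 60).


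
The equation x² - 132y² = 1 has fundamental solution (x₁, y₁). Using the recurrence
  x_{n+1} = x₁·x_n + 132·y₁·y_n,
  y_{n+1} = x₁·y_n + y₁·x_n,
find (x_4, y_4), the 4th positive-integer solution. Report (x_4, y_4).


Step 1: Find the fundamental solution (x₁, y₁) of x² - 132y² = 1.
  Expand √132 as a continued fraction. a₀ = ⌊√132⌋ = 11; iterate m_{k+1} = d_k·a_k − m_k, d_{k+1} = (132 − m_{k+1}²)/d_k, a_{k+1} = ⌊(a₀ + m_{k+1})/d_{k+1}⌋ (starting m₀ = 0, d₀ = 1), with convergents p_k = a_k·p_{k-1} + p_{k-2}, q_k = a_k·q_{k-1} + q_{k-2} (p₋₁ = 1, q₋₁ = 0):
  k = 0: a₀ = 11; p₀/q₀ = 11/1; p₀² − 132·q₀² = 121 − 132 = -11.
  k = 1: m = 11, d = 11, a = ⌊(11 + 11)/11⌋ = 2; p/q = (2·11 + 1)/(2·1 + 0) = 23/2; p² − 132·q² = 529 − 528 = 1.
  The first convergent with p² − 132·q² = 1 gives the fundamental solution (x₁, y₁) = (23, 2).
Step 2: Apply the recurrence (x_{n+1}, y_{n+1}) = (x₁x_n + 132y₁y_n, x₁y_n + y₁x_n) repeatedly.
  From (x_1, y_1) = (23, 2): x_2 = 23·23 + 132·2·2 = 1057; y_2 = 23·2 + 2·23 = 92.
  From (x_2, y_2) = (1057, 92): x_3 = 23·1057 + 132·2·92 = 48599; y_3 = 23·92 + 2·1057 = 4230.
  From (x_3, y_3) = (48599, 4230): x_4 = 23·48599 + 132·2·4230 = 2234497; y_4 = 23·4230 + 2·48599 = 194488.
Step 3: Verify x_4² - 132·y_4² = 4992976843009 - 4992976843008 = 1 (should be 1). ✓

(x_1, y_1) = (23, 2); (x_4, y_4) = (2234497, 194488).


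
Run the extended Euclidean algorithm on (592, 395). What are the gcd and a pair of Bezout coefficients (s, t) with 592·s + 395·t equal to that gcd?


Euclidean algorithm on (592, 395) — divide until remainder is 0:
  592 = 1 · 395 + 197
  395 = 2 · 197 + 1
  197 = 197 · 1 + 0
gcd(592, 395) = 1.
Track Bezout coefficients alongside the remainders: start with r₀ = 592 = a·1 + b·0 (s = 1, t = 0) and r₁ = 395 = a·0 + b·1 (s = 0, t = 1); each new remainder r_{k+1} = r_{k-1} − q_k·r_k inherits s_{k+1} = s_{k-1} − q_k·s_k, t_{k+1} = t_{k-1} − q_k·t_k, so r_k = a·s_k + b·t_k at every step:
  q = 1: r = 197, s = 1 − 1·0 = 1, t = 0 − 1·1 = -1  (check: 592·1 + 395·(-1) = 197)
  q = 2: r = 1, s = 0 − 2·1 = -2, t = 1 − 2·(-1) = 3  (check: 592·(-2) + 395·3 = 1)
The row with r = 1 (the gcd) gives the Bezout coefficients s = -2, t = 3.
Result: 592 · (-2) + 395 · (3) = 1.

gcd(592, 395) = 1; s = -2, t = 3 (check: 592·(-2) + 395·3 = 1).


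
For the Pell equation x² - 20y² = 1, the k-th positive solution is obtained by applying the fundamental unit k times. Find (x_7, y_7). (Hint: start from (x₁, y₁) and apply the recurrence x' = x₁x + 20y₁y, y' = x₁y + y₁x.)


Step 1: Find the fundamental solution (x₁, y₁) of x² - 20y² = 1.
  Expand √20 as a continued fraction. a₀ = ⌊√20⌋ = 4; iterate m_{k+1} = d_k·a_k − m_k, d_{k+1} = (20 − m_{k+1}²)/d_k, a_{k+1} = ⌊(a₀ + m_{k+1})/d_{k+1}⌋ (starting m₀ = 0, d₀ = 1), with convergents p_k = a_k·p_{k-1} + p_{k-2}, q_k = a_k·q_{k-1} + q_{k-2} (p₋₁ = 1, q₋₁ = 0):
  k = 0: a₀ = 4; p₀/q₀ = 4/1; p₀² − 20·q₀² = 16 − 20 = -4.
  k = 1: m = 4, d = 4, a = ⌊(4 + 4)/4⌋ = 2; p/q = (2·4 + 1)/(2·1 + 0) = 9/2; p² − 20·q² = 81 − 80 = 1.
  The first convergent with p² − 20·q² = 1 gives the fundamental solution (x₁, y₁) = (9, 2).
Step 2: Apply the recurrence (x_{n+1}, y_{n+1}) = (x₁x_n + 20y₁y_n, x₁y_n + y₁x_n) repeatedly.
  From (x_1, y_1) = (9, 2): x_2 = 9·9 + 20·2·2 = 161; y_2 = 9·2 + 2·9 = 36.
  From (x_2, y_2) = (161, 36): x_3 = 9·161 + 20·2·36 = 2889; y_3 = 9·36 + 2·161 = 646.
  From (x_3, y_3) = (2889, 646): x_4 = 9·2889 + 20·2·646 = 51841; y_4 = 9·646 + 2·2889 = 11592.
  From (x_4, y_4) = (51841, 11592): x_5 = 9·51841 + 20·2·11592 = 930249; y_5 = 9·11592 + 2·51841 = 208010.
  From (x_5, y_5) = (930249, 208010): x_6 = 9·930249 + 20·2·208010 = 16692641; y_6 = 9·208010 + 2·930249 = 3732588.
  From (x_6, y_6) = (16692641, 3732588): x_7 = 9·16692641 + 20·2·3732588 = 299537289; y_7 = 9·3732588 + 2·16692641 = 66978574.
Step 3: Verify x_7² - 20·y_7² = 89722587501469521 - 89722587501469520 = 1 (should be 1). ✓

(x_1, y_1) = (9, 2); (x_7, y_7) = (299537289, 66978574).


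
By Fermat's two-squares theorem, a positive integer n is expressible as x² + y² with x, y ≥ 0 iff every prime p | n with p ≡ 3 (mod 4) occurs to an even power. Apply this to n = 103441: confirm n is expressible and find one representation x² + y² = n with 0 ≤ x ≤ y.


Step 1: Factor n = 103441 = 13 · 73 · 109.
Step 2: Check the mod-4 condition on each prime factor: 13 ≡ 1 (mod 4), exponent 1; 73 ≡ 1 (mod 4), exponent 1; 109 ≡ 1 (mod 4), exponent 1.
All primes ≡ 3 (mod 4) appear to even exponent (or don't appear), so by the two-squares theorem n IS expressible as a sum of two squares.
Step 3: Build a representation. Here n = 13 · 73 · 109 is a product of primes ≡ 1 (mod 4). Each prime p ≡ 1 (mod 4) is itself a sum of two squares; find a² by testing p − a² for a perfect square:
  13: 13 − 1² = 12, 13 − 2² = 9 = 3² ⇒ 13 = 2² + 3².
  73: 73 − 1² = 72, 73 − 2² = 69, 73 − 3² = 64 = 8² ⇒ 73 = 3² + 8².
  109: 109 − 1² = 108, 109 − 2² = 105, 109 − 3² = 100 = 10² ⇒ 109 = 3² + 10².
  Combine using the Brahmagupta–Fibonacci identity (a² + b²)(c² + d²) = (ac − bd)² + (ad + bc)² = (ac + bd)² + (ad − bc)²:
  13 · 73 = 949: from (2² + 3²)(3² + 8²), take (2·3 − 3·8, 2·8 + 3·3) = (6 − 24, 16 + 9) = (-18, 25); dropping signs (only squares matter) gives (18, 25); check 18² + 25² = 324 + 625 = 949 ✓.
  949 · 109 = 103441: from (18² + 25²)(3² + 10²), take (18·3 − 25·10, 18·10 + 25·3) = (54 − 250, 180 + 75) = (-196, 255); dropping signs (only squares matter) gives (196, 255); check 196² + 255² = 38416 + 65025 = 103441 ✓.
Step 4: Order so x ≤ y and verify: 196² + 255² = 38416 + 65025 = 103441 = n. ✓

n = 103441 = 196² + 255² (one valid representation with x ≤ y).


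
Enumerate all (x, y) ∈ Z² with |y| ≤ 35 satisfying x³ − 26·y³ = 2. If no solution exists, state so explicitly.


The equation is x³ - 26y³ = 2. For fixed y, x³ = 26·y³ + 2, so a solution requires the RHS to be a perfect cube.
Strategy: iterate y from -35 to 35, compute RHS = 26·y³ + 2, and check whether it is a (positive or negative) perfect cube.
Check small values of y:
  y = 0: RHS = 2 is not a perfect cube.
  y = 1: RHS = 28 is not a perfect cube.
  y = -1: RHS = -24 is not a perfect cube.
  y = 2: RHS = 210 is not a perfect cube.
  y = -2: RHS = -206 is not a perfect cube.
  y = 3: RHS = 704 is not a perfect cube.
  y = -3: RHS = -700 is not a perfect cube.
Continuing the search up to |y| = 35 finds no solutions either.
No (x, y) in the scanned range satisfies the equation.

No integer solutions with |y| ≤ 35.


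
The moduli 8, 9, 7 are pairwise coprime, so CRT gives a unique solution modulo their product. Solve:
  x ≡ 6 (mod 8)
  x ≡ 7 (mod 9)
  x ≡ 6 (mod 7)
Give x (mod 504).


Moduli 8, 9, 7 are pairwise coprime; by CRT there is a unique solution modulo M = 8 · 9 · 7 = 504.
Solve pairwise, accumulating the modulus:
  Start with x ≡ 6 (mod 8).
  Combine with x ≡ 7 (mod 9): since gcd(8, 9) = 1, we get a unique residue mod 72.
    Write x = 6 + 8·t and substitute into x ≡ 7 (mod 9): 8·t ≡ 7 − 6 = 1 (mod 9).
    The inverse of 8 mod 9 is 8 (since 8·8 = 64 = 7·9 + 1), so t ≡ 8·1 = 8 ≡ 8 (mod 9).
    Then x = 6 + 8·8 = 70, valid modulo lcm(8, 9) = 72: x ≡ 70 (mod 72).
  Combine with x ≡ 6 (mod 7): since gcd(72, 7) = 1, we get a unique residue mod 504.
    Write x = 70 + 72·t and substitute into x ≡ 6 (mod 7): 72·t ≡ 6 − 70 = -64 (mod 7).
    Reduce coefficients mod 7: 2·t ≡ 6 (mod 7).
    The inverse of 2 mod 7 is 4 (since 2·4 = 8 = 1·7 + 1), so t ≡ 4·6 = 24 ≡ 3 (mod 7).
    Then x = 70 + 72·3 = 286, valid modulo lcm(72, 7) = 504: x ≡ 286 (mod 504).
Verify: 286 mod 8 = 6 ✓, 286 mod 9 = 7 ✓, 286 mod 7 = 6 ✓.

x ≡ 286 (mod 504).


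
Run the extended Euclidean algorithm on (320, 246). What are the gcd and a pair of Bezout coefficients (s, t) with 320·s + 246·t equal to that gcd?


Euclidean algorithm on (320, 246) — divide until remainder is 0:
  320 = 1 · 246 + 74
  246 = 3 · 74 + 24
  74 = 3 · 24 + 2
  24 = 12 · 2 + 0
gcd(320, 246) = 2.
Track Bezout coefficients alongside the remainders: start with r₀ = 320 = a·1 + b·0 (s = 1, t = 0) and r₁ = 246 = a·0 + b·1 (s = 0, t = 1); each new remainder r_{k+1} = r_{k-1} − q_k·r_k inherits s_{k+1} = s_{k-1} − q_k·s_k, t_{k+1} = t_{k-1} − q_k·t_k, so r_k = a·s_k + b·t_k at every step:
  q = 1: r = 74, s = 1 − 1·0 = 1, t = 0 − 1·1 = -1  (check: 320·1 + 246·(-1) = 74)
  q = 3: r = 24, s = 0 − 3·1 = -3, t = 1 − 3·(-1) = 4  (check: 320·(-3) + 246·4 = 24)
  q = 3: r = 2, s = 1 − 3·(-3) = 10, t = -1 − 3·4 = -13  (check: 320·10 + 246·(-13) = 2)
The row with r = 2 (the gcd) gives the Bezout coefficients s = 10, t = -13.
Result: 320 · (10) + 246 · (-13) = 2.

gcd(320, 246) = 2; s = 10, t = -13 (check: 320·10 + 246·(-13) = 2).


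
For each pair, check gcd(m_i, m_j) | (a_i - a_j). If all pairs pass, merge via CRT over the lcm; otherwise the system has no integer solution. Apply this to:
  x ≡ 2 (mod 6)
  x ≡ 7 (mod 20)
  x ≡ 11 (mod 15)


Moduli 6, 20, 15 are not pairwise coprime, so CRT works modulo lcm(m_i) when all pairwise compatibility conditions hold.
Pairwise compatibility: gcd(m_i, m_j) must divide a_i - a_j for every pair.
Merge one congruence at a time:
  Start: x ≡ 2 (mod 6).
  Combine with x ≡ 7 (mod 20): gcd(6, 20) = 2, and 7 - 2 = 5 is NOT divisible by 2.
    ⇒ system is inconsistent (no integer solution).

No solution (the system is inconsistent).


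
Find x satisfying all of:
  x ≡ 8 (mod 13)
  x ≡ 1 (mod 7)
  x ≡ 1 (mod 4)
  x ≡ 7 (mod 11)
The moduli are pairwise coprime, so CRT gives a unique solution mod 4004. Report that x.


Product of moduli M = 13 · 7 · 4 · 11 = 4004.
Merge one congruence at a time:
  Start: x ≡ 8 (mod 13).
  Combine with x ≡ 1 (mod 7); new modulus lcm = 91.
    Write x = 8 + 13·t and substitute into x ≡ 1 (mod 7): 13·t ≡ 1 − 8 = -7 (mod 7).
    Reduce coefficients mod 7: 6·t ≡ 0 (mod 7).
    The inverse of 6 mod 7 is 6 (since 6·6 = 36 = 5·7 + 1), so t ≡ 6·0 = 0 ≡ 0 (mod 7).
    Then x = 8 + 13·0 = 8, valid modulo lcm(13, 7) = 91: x ≡ 8 (mod 91).
  Combine with x ≡ 1 (mod 4); new modulus lcm = 364.
    Write x = 8 + 91·t and substitute into x ≡ 1 (mod 4): 91·t ≡ 1 − 8 = -7 (mod 4).
    Reduce coefficients mod 4: 3·t ≡ 1 (mod 4).
    The inverse of 3 mod 4 is 3 (since 3·3 = 9 = 2·4 + 1), so t ≡ 3·1 = 3 ≡ 3 (mod 4).
    Then x = 8 + 91·3 = 281, valid modulo lcm(91, 4) = 364: x ≡ 281 (mod 364).
  Combine with x ≡ 7 (mod 11); new modulus lcm = 4004.
    Write x = 281 + 364·t and substitute into x ≡ 7 (mod 11): 364·t ≡ 7 − 281 = -274 (mod 11).
    Reduce coefficients mod 11: 1·t ≡ 1 (mod 11).
    So t ≡ 1 (mod 11).
    Then x = 281 + 364·1 = 645, valid modulo lcm(364, 11) = 4004: x ≡ 645 (mod 4004).
Verify against each original: 645 mod 13 = 8, 645 mod 7 = 1, 645 mod 4 = 1, 645 mod 11 = 7.

x ≡ 645 (mod 4004).


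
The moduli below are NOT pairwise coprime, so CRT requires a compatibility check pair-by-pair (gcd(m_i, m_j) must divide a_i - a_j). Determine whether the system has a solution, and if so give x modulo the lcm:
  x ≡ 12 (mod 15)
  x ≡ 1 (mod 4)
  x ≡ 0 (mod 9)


Moduli 15, 4, 9 are not pairwise coprime, so CRT works modulo lcm(m_i) when all pairwise compatibility conditions hold.
Pairwise compatibility: gcd(m_i, m_j) must divide a_i - a_j for every pair.
Merge one congruence at a time:
  Start: x ≡ 12 (mod 15).
  Combine with x ≡ 1 (mod 4): gcd(15, 4) = 1; 1 - 12 = -11, which IS divisible by 1, so compatible.
    Write x = 12 + 15·t and substitute into x ≡ 1 (mod 4): 15·t ≡ 1 − 12 = -11 (mod 4).
    Reduce coefficients mod 4: 3·t ≡ 1 (mod 4).
    The inverse of 3 mod 4 is 3 (since 3·3 = 9 = 2·4 + 1), so t ≡ 3·1 = 3 ≡ 3 (mod 4).
    Then x = 12 + 15·3 = 57, valid modulo lcm(15, 4) = 60: x ≡ 57 (mod 60).
  Combine with x ≡ 0 (mod 9): gcd(60, 9) = 3; 0 - 57 = -57, which IS divisible by 3, so compatible.
    Write x = 57 + 60·t and substitute into x ≡ 0 (mod 9): 60·t ≡ 0 − 57 = -57 (mod 9).
    Divide the congruence (and modulus) by g = 3: 20·t ≡ -19 (mod 3).
    Reduce coefficients mod 3: 2·t ≡ 2 (mod 3).
    The inverse of 2 mod 3 is 2 (since 2·2 = 4 = 1·3 + 1), so t ≡ 2·2 = 4 ≡ 1 (mod 3).
    Then x = 57 + 60·1 = 117, valid modulo lcm(60, 9) = 180: x ≡ 117 (mod 180).
Verify: 117 mod 15 = 12, 117 mod 4 = 1, 117 mod 9 = 0.

x ≡ 117 (mod 180).


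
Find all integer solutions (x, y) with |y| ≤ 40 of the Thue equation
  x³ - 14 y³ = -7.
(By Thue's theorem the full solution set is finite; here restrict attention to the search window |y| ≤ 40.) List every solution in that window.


The equation is x³ - 14y³ = -7. For fixed y, x³ = 14·y³ − 7, so a solution requires the RHS to be a perfect cube.
Strategy: iterate y from -40 to 40, compute RHS = 14·y³ − 7, and check whether it is a (positive or negative) perfect cube.
Check small values of y:
  y = 0: RHS = -7 is not a perfect cube.
  y = 1: RHS = 7 is not a perfect cube.
  y = -1: RHS = -21 is not a perfect cube.
  y = 2: RHS = 105 is not a perfect cube.
  y = -2: RHS = -119 is not a perfect cube.
  y = 3: RHS = 371 is not a perfect cube.
  y = -3: RHS = -385 is not a perfect cube.
Continuing the search up to |y| = 40 finds no solutions either.
No (x, y) in the scanned range satisfies the equation.

No integer solutions with |y| ≤ 40.


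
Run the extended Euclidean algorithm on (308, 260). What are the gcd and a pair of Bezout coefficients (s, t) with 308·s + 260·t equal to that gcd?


Euclidean algorithm on (308, 260) — divide until remainder is 0:
  308 = 1 · 260 + 48
  260 = 5 · 48 + 20
  48 = 2 · 20 + 8
  20 = 2 · 8 + 4
  8 = 2 · 4 + 0
gcd(308, 260) = 4.
Track Bezout coefficients alongside the remainders: start with r₀ = 308 = a·1 + b·0 (s = 1, t = 0) and r₁ = 260 = a·0 + b·1 (s = 0, t = 1); each new remainder r_{k+1} = r_{k-1} − q_k·r_k inherits s_{k+1} = s_{k-1} − q_k·s_k, t_{k+1} = t_{k-1} − q_k·t_k, so r_k = a·s_k + b·t_k at every step:
  q = 1: r = 48, s = 1 − 1·0 = 1, t = 0 − 1·1 = -1  (check: 308·1 + 260·(-1) = 48)
  q = 5: r = 20, s = 0 − 5·1 = -5, t = 1 − 5·(-1) = 6  (check: 308·(-5) + 260·6 = 20)
  q = 2: r = 8, s = 1 − 2·(-5) = 11, t = -1 − 2·6 = -13  (check: 308·11 + 260·(-13) = 8)
  q = 2: r = 4, s = -5 − 2·11 = -27, t = 6 − 2·(-13) = 32  (check: 308·(-27) + 260·32 = 4)
The row with r = 4 (the gcd) gives the Bezout coefficients s = -27, t = 32.
Result: 308 · (-27) + 260 · (32) = 4.

gcd(308, 260) = 4; s = -27, t = 32 (check: 308·(-27) + 260·32 = 4).
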